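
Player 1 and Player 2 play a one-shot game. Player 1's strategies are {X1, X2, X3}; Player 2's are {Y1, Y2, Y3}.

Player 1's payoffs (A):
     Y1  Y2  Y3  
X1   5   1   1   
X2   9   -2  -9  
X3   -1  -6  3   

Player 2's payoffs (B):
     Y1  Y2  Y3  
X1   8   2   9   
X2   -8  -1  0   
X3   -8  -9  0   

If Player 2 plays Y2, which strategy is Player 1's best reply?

With Player 2 fixed at Y2, Player 1's payoffs are: X1 → 1, X2 → -2, X3 → -6.
The maximum is 1, achieved by X1.

X1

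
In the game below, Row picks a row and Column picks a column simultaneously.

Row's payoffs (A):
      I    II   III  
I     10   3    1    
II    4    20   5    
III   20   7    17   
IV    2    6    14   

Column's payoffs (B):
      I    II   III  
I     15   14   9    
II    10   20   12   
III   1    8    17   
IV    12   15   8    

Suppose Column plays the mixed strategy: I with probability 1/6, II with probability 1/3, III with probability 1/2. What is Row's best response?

III

Row's best reply maximizes expected payoff against the mix.
I: (1/6)·10 + (1/3)·3 + (1/2)·1 = 19/6
II: (1/6)·4 + (1/3)·20 + (1/2)·5 = 59/6
III: (1/6)·20 + (1/3)·7 + (1/2)·17 = 85/6
IV: (1/6)·2 + (1/3)·6 + (1/2)·14 = 28/3
Highest expected payoff is 85/6, from III.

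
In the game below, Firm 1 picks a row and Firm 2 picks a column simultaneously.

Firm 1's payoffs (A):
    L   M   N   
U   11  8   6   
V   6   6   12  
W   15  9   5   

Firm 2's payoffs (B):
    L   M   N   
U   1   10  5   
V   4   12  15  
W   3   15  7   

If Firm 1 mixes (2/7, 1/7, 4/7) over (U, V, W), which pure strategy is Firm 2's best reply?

M

Compute Firm 2's expected payoff from each pure strategy against the given mix.
L: (2/7)·1 + (1/7)·4 + (4/7)·3 = 18/7
M: (2/7)·10 + (1/7)·12 + (4/7)·15 = 92/7
N: (2/7)·5 + (1/7)·15 + (4/7)·7 = 53/7
Highest expected payoff is 92/7, from M.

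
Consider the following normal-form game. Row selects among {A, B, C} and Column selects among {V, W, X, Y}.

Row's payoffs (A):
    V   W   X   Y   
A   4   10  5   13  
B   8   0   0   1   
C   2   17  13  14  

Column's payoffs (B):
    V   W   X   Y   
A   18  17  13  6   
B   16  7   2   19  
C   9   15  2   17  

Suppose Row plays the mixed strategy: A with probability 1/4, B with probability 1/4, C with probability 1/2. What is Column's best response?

Y

Compute Column's expected payoff from each pure strategy against the given mix.
V: (1/4)·18 + (1/4)·16 + (1/2)·9 = 13
W: (1/4)·17 + (1/4)·7 + (1/2)·15 = 27/2
X: (1/4)·13 + (1/4)·2 + (1/2)·2 = 19/4
Y: (1/4)·6 + (1/4)·19 + (1/2)·17 = 59/4
Highest expected payoff is 59/4, from Y.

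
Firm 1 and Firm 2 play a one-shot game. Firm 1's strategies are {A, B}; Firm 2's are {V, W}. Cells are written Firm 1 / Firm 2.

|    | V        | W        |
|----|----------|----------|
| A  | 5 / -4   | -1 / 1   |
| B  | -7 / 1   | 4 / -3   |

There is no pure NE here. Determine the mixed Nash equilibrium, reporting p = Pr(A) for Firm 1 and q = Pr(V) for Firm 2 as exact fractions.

p = 4/9, q = 5/17

In a mixed NE each player is indifferent between their pure strategies, so the opponent's mix sets the indifference.
Firm 2 indifferent between V and W: p·(-4) + (1−p)·1 = p·1 + (1−p)·(-3) ⟹ 1 + (-5)p = (-3) + 4p ⟹ p = 4/9.
Firm 1 indifferent between A and B: q·5 + (1−q)·(-1) = q·(-7) + (1−q)·4 ⟹ (-1) + 6q = 4 + (-11)q ⟹ q = 5/17.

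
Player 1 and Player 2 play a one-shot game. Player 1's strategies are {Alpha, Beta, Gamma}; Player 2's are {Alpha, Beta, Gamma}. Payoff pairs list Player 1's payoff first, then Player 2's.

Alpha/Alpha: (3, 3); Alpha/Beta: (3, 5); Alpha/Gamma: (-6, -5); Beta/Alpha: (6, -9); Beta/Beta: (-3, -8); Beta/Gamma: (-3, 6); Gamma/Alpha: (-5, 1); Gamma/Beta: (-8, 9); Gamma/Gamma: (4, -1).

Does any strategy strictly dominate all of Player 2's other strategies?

Check whether one of Player 2's strategies beats all alternatives regardless of what the opponent does.
Alpha is not dominant: against Alpha, Beta gives 5 > 3.
Beta is not dominant: against Beta, Gamma gives 6 > -8.
Gamma is not dominant: against Alpha, Alpha gives 3 > -5.
No single strategy is best against every opponent action.

None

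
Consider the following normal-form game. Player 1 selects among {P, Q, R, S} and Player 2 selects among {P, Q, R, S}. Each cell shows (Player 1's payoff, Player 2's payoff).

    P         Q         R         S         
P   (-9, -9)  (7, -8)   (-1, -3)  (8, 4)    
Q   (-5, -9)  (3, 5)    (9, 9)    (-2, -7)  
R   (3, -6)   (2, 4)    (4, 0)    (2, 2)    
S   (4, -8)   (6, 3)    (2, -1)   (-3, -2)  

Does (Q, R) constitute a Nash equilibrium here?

Holding Player 2 at R: Player 1 gets 9 from Q, versus -1 from P, 4 from R, 2 from S. No profitable deviation for Player 1.
Holding Player 1 at Q: Player 2 gets 9 from R, versus -9 from P, 5 from Q, -7 from S. No profitable deviation for Player 2 either.

Yes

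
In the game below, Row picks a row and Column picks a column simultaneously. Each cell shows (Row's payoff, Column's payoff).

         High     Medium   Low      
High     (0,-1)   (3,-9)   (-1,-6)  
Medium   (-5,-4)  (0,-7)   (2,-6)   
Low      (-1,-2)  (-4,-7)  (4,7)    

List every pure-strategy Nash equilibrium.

Check mutual best responses: a cell is a NE iff neither player can gain by unilaterally deviating.
Row's best responses — vs High: High (payoff 0); vs Medium: High (payoff 3); vs Low: Low (payoff 4).
Column's best responses — vs High: High (payoff -1); vs Medium: High (payoff -4); vs Low: Low (payoff 7).
Mutual best responses occur at (High, High) and (Low, Low); at each, neither player gains by switching.

(High, High) and (Low, Low)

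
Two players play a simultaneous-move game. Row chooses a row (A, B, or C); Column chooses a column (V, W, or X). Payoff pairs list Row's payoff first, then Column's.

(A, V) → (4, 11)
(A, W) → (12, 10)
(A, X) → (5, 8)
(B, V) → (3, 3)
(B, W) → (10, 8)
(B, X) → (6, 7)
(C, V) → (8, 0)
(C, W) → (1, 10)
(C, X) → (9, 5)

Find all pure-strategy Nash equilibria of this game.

A profile is a Nash equilibrium when each player is best-responding to the other.
Row's best responses — vs V: C (payoff 8); vs W: A (payoff 12); vs X: C (payoff 9).
Column's best responses — vs A: V (payoff 11); vs B: W (payoff 8); vs C: W (payoff 10).
No cell has both players best-responding. For instance, Row's best reply to W is A, but against A Column prefers V over W.

There is no pure-strategy Nash equilibrium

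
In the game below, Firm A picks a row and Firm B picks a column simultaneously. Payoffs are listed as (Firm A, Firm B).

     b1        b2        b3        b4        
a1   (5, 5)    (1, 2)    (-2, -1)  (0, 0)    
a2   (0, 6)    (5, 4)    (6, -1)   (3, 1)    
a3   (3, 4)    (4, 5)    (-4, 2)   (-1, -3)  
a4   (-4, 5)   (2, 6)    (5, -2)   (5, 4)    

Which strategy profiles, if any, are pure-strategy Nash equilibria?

A profile is a Nash equilibrium when each player is best-responding to the other.
Firm A's best responses — vs b1: a1 (payoff 5); vs b2: a2 (payoff 5); vs b3: a2 (payoff 6); vs b4: a4 (payoff 5).
Firm B's best responses — vs a1: b1 (payoff 5); vs a2: b1 (payoff 6); vs a3: b2 (payoff 5); vs a4: b2 (payoff 6).
The only mutual best response is (a1, b1); neither player gains by switching there.

(a1, b1)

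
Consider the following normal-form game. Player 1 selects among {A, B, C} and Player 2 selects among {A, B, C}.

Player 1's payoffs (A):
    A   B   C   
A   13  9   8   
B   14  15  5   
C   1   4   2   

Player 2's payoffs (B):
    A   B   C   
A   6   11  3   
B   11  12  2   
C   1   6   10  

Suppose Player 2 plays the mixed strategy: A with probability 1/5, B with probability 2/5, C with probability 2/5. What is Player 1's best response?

B

Player 1's best reply maximizes expected payoff against the mix.
A: (1/5)·13 + (2/5)·9 + (2/5)·8 = 47/5
B: (1/5)·14 + (2/5)·15 + (2/5)·5 = 54/5
C: (1/5)·1 + (2/5)·4 + (2/5)·2 = 13/5
Highest expected payoff is 54/5, from B.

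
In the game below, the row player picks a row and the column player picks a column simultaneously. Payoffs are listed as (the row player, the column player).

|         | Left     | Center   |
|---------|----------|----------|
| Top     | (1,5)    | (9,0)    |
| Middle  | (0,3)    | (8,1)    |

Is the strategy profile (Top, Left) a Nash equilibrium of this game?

Holding the column player at Left: the row player gets 1 from Top, versus 0 from Middle. No profitable deviation for the row player.
Holding the row player at Top: the column player gets 5 from Left, versus 0 from Center. No profitable deviation for the column player either.

Yes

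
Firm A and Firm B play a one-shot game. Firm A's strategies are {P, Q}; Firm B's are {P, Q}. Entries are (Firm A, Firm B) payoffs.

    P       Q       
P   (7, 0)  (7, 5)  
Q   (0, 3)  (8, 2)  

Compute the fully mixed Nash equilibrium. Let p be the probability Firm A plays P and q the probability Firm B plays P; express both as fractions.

p = 1/6, q = 1/8

Each player's mixing probability is pinned down by making the *other* player indifferent.
Firm B indifferent between P and Q: p·0 + (1−p)·3 = p·5 + (1−p)·2 ⟹ 3 + (-3)p = 2 + 3p ⟹ p = 1/6.
Firm A indifferent between P and Q: q·7 + (1−q)·7 = q·0 + (1−q)·8 ⟹ 7 + 0q = 8 + (-8)q ⟹ q = 1/8.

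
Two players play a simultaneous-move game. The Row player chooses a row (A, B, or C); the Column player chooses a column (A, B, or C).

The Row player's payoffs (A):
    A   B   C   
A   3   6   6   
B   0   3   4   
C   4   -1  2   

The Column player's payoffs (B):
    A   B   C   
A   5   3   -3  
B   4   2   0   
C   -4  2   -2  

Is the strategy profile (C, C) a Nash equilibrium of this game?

No

Holding the Column player at C: the Row player gets 2 from C but could get 6 by switching to A. The Row player has a profitable deviation.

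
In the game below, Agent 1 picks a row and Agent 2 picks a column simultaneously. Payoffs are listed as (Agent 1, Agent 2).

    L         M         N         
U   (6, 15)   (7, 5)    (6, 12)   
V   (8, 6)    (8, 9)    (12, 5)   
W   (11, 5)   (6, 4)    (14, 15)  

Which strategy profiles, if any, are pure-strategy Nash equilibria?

(V, M) and (W, N)

Find each player's best response to every opponent strategy; NE are the intersections.
Agent 1's best responses — vs L: W (payoff 11); vs M: V (payoff 8); vs N: W (payoff 14).
Agent 2's best responses — vs U: L (payoff 15); vs V: M (payoff 9); vs W: N (payoff 15).
Mutual best responses occur at (V, M) and (W, N); at each, neither player gains by switching.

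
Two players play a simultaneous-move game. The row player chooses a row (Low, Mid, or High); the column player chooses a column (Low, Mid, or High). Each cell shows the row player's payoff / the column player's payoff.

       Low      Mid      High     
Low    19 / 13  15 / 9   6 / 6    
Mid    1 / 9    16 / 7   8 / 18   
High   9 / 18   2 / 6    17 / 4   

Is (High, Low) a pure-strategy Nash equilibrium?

Holding the column player at Low: the row player gets 9 from High but could get 19 by switching to Low. The row player has a profitable deviation.

No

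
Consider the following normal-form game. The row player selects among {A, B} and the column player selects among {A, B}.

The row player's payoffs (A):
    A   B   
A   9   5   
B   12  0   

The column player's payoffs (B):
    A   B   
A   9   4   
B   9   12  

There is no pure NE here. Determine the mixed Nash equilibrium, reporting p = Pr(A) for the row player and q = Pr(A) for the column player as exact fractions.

In a mixed NE each player is indifferent between their pure strategies, so the opponent's mix sets the indifference.
The column player indifferent between A and B: p·9 + (1−p)·9 = p·4 + (1−p)·12 ⟹ 9 + 0p = 12 + (-8)p ⟹ p = 3/8.
The row player indifferent between A and B: q·9 + (1−q)·5 = q·12 + (1−q)·0 ⟹ 5 + 4q = 0 + 12q ⟹ q = 5/8.

p = 3/8, q = 5/8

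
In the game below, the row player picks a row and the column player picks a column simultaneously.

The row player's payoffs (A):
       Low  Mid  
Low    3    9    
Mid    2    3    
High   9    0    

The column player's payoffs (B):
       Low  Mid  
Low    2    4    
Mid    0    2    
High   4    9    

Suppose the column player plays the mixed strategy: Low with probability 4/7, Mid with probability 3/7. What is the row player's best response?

Low

Compute the row player's expected payoff from each pure strategy against the given mix.
Low: (4/7)·3 + (3/7)·9 = 39/7
Mid: (4/7)·2 + (3/7)·3 = 17/7
High: (4/7)·9 + (3/7)·0 = 36/7
Highest expected payoff is 39/7, from Low.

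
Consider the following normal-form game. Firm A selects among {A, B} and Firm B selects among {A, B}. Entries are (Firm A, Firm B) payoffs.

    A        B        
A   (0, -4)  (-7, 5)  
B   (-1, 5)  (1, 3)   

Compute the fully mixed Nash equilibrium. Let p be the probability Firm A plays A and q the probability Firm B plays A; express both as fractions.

Each player's mixing probability is pinned down by making the *other* player indifferent.
Firm B indifferent between A and B: p·(-4) + (1−p)·5 = p·5 + (1−p)·3 ⟹ 5 + (-9)p = 3 + 2p ⟹ p = 2/11.
Firm A indifferent between A and B: q·0 + (1−q)·(-7) = q·(-1) + (1−q)·1 ⟹ (-7) + 7q = 1 + (-2)q ⟹ q = 8/9.

p = 2/11, q = 8/9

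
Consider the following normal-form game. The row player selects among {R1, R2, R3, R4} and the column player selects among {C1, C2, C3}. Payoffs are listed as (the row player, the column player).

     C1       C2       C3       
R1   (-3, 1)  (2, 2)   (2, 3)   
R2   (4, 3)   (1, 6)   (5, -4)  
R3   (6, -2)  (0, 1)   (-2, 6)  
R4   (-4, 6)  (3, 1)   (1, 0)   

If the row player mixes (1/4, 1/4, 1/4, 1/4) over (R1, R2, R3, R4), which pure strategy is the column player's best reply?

Compute the column player's expected payoff from each pure strategy against the given mix.
C1: (1/4)·1 + (1/4)·3 + (1/4)·(-2) + (1/4)·6 = 2
C2: (1/4)·2 + (1/4)·6 + (1/4)·1 + (1/4)·1 = 5/2
C3: (1/4)·3 + (1/4)·(-4) + (1/4)·6 + (1/4)·0 = 5/4
Highest expected payoff is 5/2, from C2.

C2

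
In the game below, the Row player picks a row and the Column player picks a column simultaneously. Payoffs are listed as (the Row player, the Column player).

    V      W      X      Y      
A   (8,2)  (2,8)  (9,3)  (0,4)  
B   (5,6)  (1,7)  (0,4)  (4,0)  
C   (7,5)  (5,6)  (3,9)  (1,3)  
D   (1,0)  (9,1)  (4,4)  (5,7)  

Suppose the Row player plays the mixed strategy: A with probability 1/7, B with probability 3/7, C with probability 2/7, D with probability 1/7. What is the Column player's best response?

Compute the Column player's expected payoff from each pure strategy against the given mix.
V: (1/7)·2 + (3/7)·6 + (2/7)·5 + (1/7)·0 = 30/7
W: (1/7)·8 + (3/7)·7 + (2/7)·6 + (1/7)·1 = 6
X: (1/7)·3 + (3/7)·4 + (2/7)·9 + (1/7)·4 = 37/7
Y: (1/7)·4 + (3/7)·0 + (2/7)·3 + (1/7)·7 = 17/7
Highest expected payoff is 6, from W.

W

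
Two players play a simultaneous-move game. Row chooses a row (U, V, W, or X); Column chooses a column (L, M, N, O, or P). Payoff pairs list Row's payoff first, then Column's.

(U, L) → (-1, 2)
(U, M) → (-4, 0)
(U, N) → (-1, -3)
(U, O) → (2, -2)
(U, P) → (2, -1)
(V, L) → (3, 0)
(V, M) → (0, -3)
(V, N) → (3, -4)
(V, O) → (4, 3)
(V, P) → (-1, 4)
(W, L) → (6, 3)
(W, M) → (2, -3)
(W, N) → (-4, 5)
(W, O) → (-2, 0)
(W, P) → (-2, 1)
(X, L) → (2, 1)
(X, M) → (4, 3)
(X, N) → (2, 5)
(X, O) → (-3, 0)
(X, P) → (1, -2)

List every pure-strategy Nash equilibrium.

None

Find each player's best response to every opponent strategy; NE are the intersections.
Row's best responses — vs L: W (payoff 6); vs M: X (payoff 4); vs N: V (payoff 3); vs O: V (payoff 4); vs P: U (payoff 2).
Column's best responses — vs U: L (payoff 2); vs V: P (payoff 4); vs W: N (payoff 5); vs X: N (payoff 5).
No cell has both players best-responding. For instance, Row's best reply to N is V, but against V Column prefers P over N.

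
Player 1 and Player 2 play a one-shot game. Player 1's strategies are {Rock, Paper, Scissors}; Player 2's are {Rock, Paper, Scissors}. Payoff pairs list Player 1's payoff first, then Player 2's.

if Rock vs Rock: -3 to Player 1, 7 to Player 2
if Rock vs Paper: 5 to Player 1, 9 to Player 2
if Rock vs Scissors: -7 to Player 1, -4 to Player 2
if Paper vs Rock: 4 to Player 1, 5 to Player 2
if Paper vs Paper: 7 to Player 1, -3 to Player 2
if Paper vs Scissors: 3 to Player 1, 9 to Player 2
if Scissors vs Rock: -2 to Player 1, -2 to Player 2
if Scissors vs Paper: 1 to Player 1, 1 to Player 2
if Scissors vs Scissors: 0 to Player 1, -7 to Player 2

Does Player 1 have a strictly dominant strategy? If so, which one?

Paper

Check whether one of Player 1's strategies beats all alternatives regardless of what the opponent does.
Paper strictly dominates: vs Rock: 4 > each of {-3, -2}; vs Paper: 7 > each of {5, 1}; vs Scissors: 3 > each of {-7, 0}.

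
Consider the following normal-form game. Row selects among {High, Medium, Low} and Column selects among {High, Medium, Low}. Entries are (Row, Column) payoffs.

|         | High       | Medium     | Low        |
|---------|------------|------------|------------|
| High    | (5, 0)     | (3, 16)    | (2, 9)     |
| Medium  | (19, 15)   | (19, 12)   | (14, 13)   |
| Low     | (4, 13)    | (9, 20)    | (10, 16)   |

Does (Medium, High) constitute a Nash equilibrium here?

Yes

Holding Column at High: Row gets 19 from Medium, versus 5 from High, 4 from Low. No profitable deviation for Row.
Holding Row at Medium: Column gets 15 from High, versus 12 from Medium, 13 from Low. No profitable deviation for Column either.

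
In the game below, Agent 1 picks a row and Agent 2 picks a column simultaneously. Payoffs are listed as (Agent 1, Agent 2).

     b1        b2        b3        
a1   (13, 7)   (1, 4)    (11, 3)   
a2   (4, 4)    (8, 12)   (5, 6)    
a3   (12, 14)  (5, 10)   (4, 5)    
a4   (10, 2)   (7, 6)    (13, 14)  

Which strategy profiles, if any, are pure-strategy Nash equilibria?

(a1, b1), (a2, b2), and (a4, b3)

Check mutual best responses: a cell is a NE iff neither player can gain by unilaterally deviating.
Agent 1's best responses — vs b1: a1 (payoff 13); vs b2: a2 (payoff 8); vs b3: a4 (payoff 13).
Agent 2's best responses — vs a1: b1 (payoff 7); vs a2: b2 (payoff 12); vs a3: b1 (payoff 14); vs a4: b3 (payoff 14).
Mutual best responses occur at (a1, b1), (a2, b2), and (a4, b3); at each, neither player gains by switching.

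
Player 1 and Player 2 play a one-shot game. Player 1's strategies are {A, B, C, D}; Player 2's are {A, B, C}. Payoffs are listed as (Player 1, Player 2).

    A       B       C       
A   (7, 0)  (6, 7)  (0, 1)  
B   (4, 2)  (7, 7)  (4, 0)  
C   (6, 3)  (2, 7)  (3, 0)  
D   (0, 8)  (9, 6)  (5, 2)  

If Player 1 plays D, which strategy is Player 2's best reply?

With Player 1 fixed at D, Player 2's payoffs are: A → 8, B → 6, C → 2.
The maximum is 8, achieved by A.

A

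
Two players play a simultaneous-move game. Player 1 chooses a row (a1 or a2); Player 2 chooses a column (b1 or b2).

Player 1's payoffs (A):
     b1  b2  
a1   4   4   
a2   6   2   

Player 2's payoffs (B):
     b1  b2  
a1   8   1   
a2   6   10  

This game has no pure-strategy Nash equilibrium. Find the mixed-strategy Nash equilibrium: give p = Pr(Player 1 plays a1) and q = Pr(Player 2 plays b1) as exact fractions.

p = 4/11, q = 1/2

Each player's mixing probability is pinned down by making the *other* player indifferent.
Player 2 indifferent between b1 and b2: p·8 + (1−p)·6 = p·1 + (1−p)·10 ⟹ 6 + 2p = 10 + (-9)p ⟹ p = 4/11.
Player 1 indifferent between a1 and a2: q·4 + (1−q)·4 = q·6 + (1−q)·2 ⟹ 4 + 0q = 2 + 4q ⟹ q = 1/2.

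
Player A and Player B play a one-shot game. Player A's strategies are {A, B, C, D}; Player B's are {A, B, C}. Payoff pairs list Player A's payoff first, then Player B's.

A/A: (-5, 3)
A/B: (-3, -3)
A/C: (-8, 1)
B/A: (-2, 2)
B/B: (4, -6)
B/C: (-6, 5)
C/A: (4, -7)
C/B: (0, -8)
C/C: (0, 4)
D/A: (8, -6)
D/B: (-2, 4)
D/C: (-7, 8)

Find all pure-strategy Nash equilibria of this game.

Check mutual best responses: a cell is a NE iff neither player can gain by unilaterally deviating.
Player A's best responses — vs A: D (payoff 8); vs B: B (payoff 4); vs C: C (payoff 0).
Player B's best responses — vs A: A (payoff 3); vs B: C (payoff 5); vs C: C (payoff 4); vs D: C (payoff 8).
The only mutual best response is (C, C); neither player gains by switching there.

(C, C)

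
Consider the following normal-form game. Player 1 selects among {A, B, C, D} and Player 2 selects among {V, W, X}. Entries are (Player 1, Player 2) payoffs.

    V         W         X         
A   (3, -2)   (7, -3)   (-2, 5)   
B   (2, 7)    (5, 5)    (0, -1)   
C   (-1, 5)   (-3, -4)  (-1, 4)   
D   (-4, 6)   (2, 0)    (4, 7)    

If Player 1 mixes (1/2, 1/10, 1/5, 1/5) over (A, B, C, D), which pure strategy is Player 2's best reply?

Compute Player 2's expected payoff from each pure strategy against the given mix.
V: (1/2)·(-2) + (1/10)·7 + (1/5)·5 + (1/5)·6 = 19/10
W: (1/2)·(-3) + (1/10)·5 + (1/5)·(-4) + (1/5)·0 = -9/5
X: (1/2)·5 + (1/10)·(-1) + (1/5)·4 + (1/5)·7 = 23/5
Highest expected payoff is 23/5, from X.

X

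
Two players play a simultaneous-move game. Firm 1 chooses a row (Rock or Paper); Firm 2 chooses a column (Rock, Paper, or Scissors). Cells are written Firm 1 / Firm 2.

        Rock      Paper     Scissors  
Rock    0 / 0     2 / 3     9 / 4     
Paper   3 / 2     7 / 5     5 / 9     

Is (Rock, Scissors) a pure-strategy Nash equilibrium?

Holding Firm 2 at Scissors: Firm 1 gets 9 from Rock, versus 5 from Paper. No profitable deviation for Firm 1.
Holding Firm 1 at Rock: Firm 2 gets 4 from Scissors, versus 0 from Rock, 3 from Paper. No profitable deviation for Firm 2 either.

Yes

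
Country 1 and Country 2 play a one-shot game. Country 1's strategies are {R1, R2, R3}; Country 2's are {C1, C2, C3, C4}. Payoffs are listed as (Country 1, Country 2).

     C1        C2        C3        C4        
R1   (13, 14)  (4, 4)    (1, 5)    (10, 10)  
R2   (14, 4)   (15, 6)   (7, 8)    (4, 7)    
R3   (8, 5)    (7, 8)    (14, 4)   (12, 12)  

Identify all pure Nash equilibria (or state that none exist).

Find each player's best response to every opponent strategy; NE are the intersections.
Country 1's best responses — vs C1: R2 (payoff 14); vs C2: R2 (payoff 15); vs C3: R3 (payoff 14); vs C4: R3 (payoff 12).
Country 2's best responses — vs R1: C1 (payoff 14); vs R2: C3 (payoff 8); vs R3: C4 (payoff 12).
The only mutual best response is (R3, C4); neither player gains by switching there.

(R3, C4)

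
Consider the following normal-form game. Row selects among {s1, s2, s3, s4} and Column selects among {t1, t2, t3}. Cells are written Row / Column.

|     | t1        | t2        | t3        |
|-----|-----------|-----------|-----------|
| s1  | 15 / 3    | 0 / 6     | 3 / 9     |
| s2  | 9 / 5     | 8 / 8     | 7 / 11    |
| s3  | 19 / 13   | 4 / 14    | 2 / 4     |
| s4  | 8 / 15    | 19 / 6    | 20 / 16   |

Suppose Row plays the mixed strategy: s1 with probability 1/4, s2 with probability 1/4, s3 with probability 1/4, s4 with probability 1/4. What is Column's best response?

t3

Column's best reply maximizes expected payoff against the mix.
t1: (1/4)·3 + (1/4)·5 + (1/4)·13 + (1/4)·15 = 9
t2: (1/4)·6 + (1/4)·8 + (1/4)·14 + (1/4)·6 = 17/2
t3: (1/4)·9 + (1/4)·11 + (1/4)·4 + (1/4)·16 = 10
Highest expected payoff is 10, from t3.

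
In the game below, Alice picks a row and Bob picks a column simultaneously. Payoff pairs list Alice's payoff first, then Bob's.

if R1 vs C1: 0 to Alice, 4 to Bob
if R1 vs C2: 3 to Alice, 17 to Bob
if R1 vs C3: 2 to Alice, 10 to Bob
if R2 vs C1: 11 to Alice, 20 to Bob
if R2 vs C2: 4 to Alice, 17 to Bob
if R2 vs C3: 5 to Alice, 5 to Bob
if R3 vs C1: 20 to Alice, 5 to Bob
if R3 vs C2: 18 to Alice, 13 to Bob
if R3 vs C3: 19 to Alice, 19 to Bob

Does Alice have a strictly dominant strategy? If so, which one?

R3

A strategy is strictly dominant if it gives Alice a strictly higher payoff than every other strategy, against every choice by the opponent.
R3 strictly dominates: vs C1: 20 > each of {0, 11}; vs C2: 18 > each of {3, 4}; vs C3: 19 > each of {2, 5}.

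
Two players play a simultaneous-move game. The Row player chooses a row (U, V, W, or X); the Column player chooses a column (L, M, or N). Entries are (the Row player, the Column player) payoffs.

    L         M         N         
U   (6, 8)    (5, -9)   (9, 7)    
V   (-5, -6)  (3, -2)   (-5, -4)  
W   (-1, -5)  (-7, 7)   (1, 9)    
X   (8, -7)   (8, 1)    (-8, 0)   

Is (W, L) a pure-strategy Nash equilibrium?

No

Holding the Column player at L: the Row player gets -1 from W but could get 8 by switching to X. The Row player has a profitable deviation.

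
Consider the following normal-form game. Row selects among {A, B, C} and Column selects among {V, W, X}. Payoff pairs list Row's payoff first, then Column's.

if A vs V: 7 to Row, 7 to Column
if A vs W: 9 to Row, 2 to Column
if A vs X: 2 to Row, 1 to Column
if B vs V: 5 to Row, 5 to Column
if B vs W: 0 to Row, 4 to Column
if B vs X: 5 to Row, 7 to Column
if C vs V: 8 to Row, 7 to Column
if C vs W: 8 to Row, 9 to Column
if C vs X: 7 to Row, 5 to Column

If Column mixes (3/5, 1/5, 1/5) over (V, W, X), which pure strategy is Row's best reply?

Compute Row's expected payoff from each pure strategy against the given mix.
A: (3/5)·7 + (1/5)·9 + (1/5)·2 = 32/5
B: (3/5)·5 + (1/5)·0 + (1/5)·5 = 4
C: (3/5)·8 + (1/5)·8 + (1/5)·7 = 39/5
Highest expected payoff is 39/5, from C.

C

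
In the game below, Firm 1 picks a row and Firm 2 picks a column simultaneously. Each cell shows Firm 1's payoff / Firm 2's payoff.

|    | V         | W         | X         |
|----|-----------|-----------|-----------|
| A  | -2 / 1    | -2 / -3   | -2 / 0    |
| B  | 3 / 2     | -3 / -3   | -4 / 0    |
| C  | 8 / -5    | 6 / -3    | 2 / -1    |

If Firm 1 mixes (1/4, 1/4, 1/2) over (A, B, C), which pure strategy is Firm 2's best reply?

Compute Firm 2's expected payoff from each pure strategy against the given mix.
V: (1/4)·1 + (1/4)·2 + (1/2)·(-5) = -7/4
W: (1/4)·(-3) + (1/4)·(-3) + (1/2)·(-3) = -3
X: (1/4)·0 + (1/4)·0 + (1/2)·(-1) = -1/2
Highest expected payoff is -1/2, from X.

X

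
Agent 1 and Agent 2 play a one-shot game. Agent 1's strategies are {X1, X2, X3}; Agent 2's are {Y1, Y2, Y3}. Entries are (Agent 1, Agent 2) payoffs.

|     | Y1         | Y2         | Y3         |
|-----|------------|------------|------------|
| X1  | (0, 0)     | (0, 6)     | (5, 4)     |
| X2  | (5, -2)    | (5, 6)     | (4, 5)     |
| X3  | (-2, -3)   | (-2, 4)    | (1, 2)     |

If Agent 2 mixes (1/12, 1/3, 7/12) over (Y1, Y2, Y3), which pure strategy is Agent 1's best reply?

X2

Compute Agent 1's expected payoff from each pure strategy against the given mix.
X1: (1/12)·0 + (1/3)·0 + (7/12)·5 = 35/12
X2: (1/12)·5 + (1/3)·5 + (7/12)·4 = 53/12
X3: (1/12)·(-2) + (1/3)·(-2) + (7/12)·1 = -1/4
Highest expected payoff is 53/12, from X2.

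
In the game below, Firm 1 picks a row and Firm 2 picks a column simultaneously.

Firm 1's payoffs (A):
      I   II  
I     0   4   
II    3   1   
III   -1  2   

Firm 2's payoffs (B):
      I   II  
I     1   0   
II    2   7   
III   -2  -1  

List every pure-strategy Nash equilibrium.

None

Find each player's best response to every opponent strategy; NE are the intersections.
Firm 1's best responses — vs I: II (payoff 3); vs II: I (payoff 4).
Firm 2's best responses — vs I: I (payoff 1); vs II: II (payoff 7); vs III: II (payoff -1).
No cell has both players best-responding. For instance, Firm 1's best reply to II is I, but against I Firm 2 prefers I over II.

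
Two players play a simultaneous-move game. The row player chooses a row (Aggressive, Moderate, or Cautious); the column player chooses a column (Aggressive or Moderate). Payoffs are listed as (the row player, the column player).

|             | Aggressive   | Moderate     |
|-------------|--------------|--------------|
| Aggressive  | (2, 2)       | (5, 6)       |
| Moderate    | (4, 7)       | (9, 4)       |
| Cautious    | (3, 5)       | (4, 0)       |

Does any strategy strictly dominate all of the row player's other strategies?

A strategy is strictly dominant if it gives the row player a strictly higher payoff than every other strategy, against every choice by the opponent.
Moderate strictly dominates: vs Aggressive: 4 > each of {2, 3}; vs Moderate: 9 > each of {5, 4}.

Moderate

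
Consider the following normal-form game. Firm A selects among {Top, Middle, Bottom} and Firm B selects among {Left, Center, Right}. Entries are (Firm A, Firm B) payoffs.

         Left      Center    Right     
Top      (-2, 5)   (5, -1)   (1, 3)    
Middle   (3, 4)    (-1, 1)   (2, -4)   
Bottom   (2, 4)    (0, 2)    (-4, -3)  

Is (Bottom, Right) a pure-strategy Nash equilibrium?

Holding Firm B at Right: Firm A gets -4 from Bottom but could get 2 by switching to Middle. Firm A has a profitable deviation.

No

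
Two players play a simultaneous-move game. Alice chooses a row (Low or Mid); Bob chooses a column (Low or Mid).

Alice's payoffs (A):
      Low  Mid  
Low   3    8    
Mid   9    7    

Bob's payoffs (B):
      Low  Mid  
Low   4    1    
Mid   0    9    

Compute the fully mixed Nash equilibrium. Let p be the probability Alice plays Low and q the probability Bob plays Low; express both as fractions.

p = 3/4, q = 1/7

In a mixed NE each player is indifferent between their pure strategies, so the opponent's mix sets the indifference.
Bob indifferent between Low and Mid: p·4 + (1−p)·0 = p·1 + (1−p)·9 ⟹ 0 + 4p = 9 + (-8)p ⟹ p = 3/4.
Alice indifferent between Low and Mid: q·3 + (1−q)·8 = q·9 + (1−q)·7 ⟹ 8 + (-5)q = 7 + 2q ⟹ q = 1/7.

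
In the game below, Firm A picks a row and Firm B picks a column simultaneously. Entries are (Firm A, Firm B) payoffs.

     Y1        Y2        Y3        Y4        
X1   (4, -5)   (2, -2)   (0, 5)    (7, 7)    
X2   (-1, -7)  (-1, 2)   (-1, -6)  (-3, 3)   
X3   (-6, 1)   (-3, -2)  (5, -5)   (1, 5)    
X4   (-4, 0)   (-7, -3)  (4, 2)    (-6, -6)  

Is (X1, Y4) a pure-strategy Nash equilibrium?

Yes

Holding Firm B at Y4: Firm A gets 7 from X1, versus -3 from X2, 1 from X3, -6 from X4. No profitable deviation for Firm A.
Holding Firm A at X1: Firm B gets 7 from Y4, versus -5 from Y1, -2 from Y2, 5 from Y3. No profitable deviation for Firm B either.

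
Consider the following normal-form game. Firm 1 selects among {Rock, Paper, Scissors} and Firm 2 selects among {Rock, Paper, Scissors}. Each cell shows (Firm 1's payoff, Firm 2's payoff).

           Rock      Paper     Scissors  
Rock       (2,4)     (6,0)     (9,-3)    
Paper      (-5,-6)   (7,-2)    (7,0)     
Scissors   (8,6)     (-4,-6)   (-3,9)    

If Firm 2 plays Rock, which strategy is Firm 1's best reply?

With Firm 2 fixed at Rock, Firm 1's payoffs are: Rock → 2, Paper → -5, Scissors → 8.
The maximum is 8, achieved by Scissors.

Scissors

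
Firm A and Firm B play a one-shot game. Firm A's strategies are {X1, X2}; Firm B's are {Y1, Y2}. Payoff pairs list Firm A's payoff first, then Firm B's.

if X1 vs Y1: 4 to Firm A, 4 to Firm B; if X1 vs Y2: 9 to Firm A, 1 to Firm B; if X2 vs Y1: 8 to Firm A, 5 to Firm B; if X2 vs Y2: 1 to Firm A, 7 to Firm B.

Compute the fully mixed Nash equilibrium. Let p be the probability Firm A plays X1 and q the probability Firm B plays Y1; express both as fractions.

Each player's mixing probability is pinned down by making the *other* player indifferent.
Firm B indifferent between Y1 and Y2: p·4 + (1−p)·5 = p·1 + (1−p)·7 ⟹ 5 + (-1)p = 7 + (-6)p ⟹ p = 2/5.
Firm A indifferent between X1 and X2: q·4 + (1−q)·9 = q·8 + (1−q)·1 ⟹ 9 + (-5)q = 1 + 7q ⟹ q = 2/3.

p = 2/5, q = 2/3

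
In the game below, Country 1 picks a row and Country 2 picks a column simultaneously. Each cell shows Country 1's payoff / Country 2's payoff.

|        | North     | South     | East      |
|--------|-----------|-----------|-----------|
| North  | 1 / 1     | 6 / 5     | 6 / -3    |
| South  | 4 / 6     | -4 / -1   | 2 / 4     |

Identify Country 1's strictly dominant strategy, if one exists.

A strategy is strictly dominant if it gives Country 1 a strictly higher payoff than every other strategy, against every choice by the opponent.
North is not dominant: against North, South gives 4 > 1.
South is not dominant: against South, North gives 6 > -4.
No single strategy is best against every opponent action.

None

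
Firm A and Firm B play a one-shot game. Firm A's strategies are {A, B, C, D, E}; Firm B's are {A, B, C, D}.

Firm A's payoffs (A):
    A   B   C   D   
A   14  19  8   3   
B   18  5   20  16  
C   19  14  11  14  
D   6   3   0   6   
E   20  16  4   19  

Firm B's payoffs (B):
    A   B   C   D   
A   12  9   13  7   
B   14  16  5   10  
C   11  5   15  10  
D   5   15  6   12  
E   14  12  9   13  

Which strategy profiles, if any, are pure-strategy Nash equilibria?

Check mutual best responses: a cell is a NE iff neither player can gain by unilaterally deviating.
Firm A's best responses — vs A: E (payoff 20); vs B: A (payoff 19); vs C: B (payoff 20); vs D: E (payoff 19).
Firm B's best responses — vs A: C (payoff 13); vs B: B (payoff 16); vs C: C (payoff 15); vs D: B (payoff 15); vs E: A (payoff 14).
The only mutual best response is (E, A); neither player gains by switching there.

(E, A)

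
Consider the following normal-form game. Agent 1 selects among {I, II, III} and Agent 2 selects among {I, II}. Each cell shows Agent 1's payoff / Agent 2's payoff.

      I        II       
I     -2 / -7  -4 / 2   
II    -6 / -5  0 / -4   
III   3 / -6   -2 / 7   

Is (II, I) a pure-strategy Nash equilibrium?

Holding Agent 2 at I: Agent 1 gets -6 from II but could get 3 by switching to III. Agent 1 has a profitable deviation.

No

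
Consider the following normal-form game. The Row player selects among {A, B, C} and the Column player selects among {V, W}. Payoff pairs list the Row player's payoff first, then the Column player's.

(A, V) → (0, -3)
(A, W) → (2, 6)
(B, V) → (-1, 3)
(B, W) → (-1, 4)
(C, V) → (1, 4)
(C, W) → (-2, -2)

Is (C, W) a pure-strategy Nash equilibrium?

Holding the Column player at W: the Row player gets -2 from C but could get 2 by switching to A. The Row player has a profitable deviation.

No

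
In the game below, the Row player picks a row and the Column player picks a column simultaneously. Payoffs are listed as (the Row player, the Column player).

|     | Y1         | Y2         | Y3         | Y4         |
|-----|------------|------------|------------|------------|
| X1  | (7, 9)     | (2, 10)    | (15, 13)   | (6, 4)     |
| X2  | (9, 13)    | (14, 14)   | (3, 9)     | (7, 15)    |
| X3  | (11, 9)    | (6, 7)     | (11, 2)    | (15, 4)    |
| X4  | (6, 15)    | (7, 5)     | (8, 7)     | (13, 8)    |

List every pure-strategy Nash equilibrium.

Find each player's best response to every opponent strategy; NE are the intersections.
The Row player's best responses — vs Y1: X3 (payoff 11); vs Y2: X2 (payoff 14); vs Y3: X1 (payoff 15); vs Y4: X3 (payoff 15).
The Column player's best responses — vs X1: Y3 (payoff 13); vs X2: Y4 (payoff 15); vs X3: Y1 (payoff 9); vs X4: Y1 (payoff 15).
Mutual best responses occur at (X1, Y3) and (X3, Y1); at each, neither player gains by switching.

(X1, Y3) and (X3, Y1)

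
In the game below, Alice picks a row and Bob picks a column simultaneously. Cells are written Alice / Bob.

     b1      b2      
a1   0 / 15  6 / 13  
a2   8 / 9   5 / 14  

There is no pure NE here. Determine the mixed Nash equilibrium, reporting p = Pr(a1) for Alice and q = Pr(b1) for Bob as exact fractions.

p = 5/7, q = 1/9

Each player's mixing probability is pinned down by making the *other* player indifferent.
Bob indifferent between b1 and b2: p·15 + (1−p)·9 = p·13 + (1−p)·14 ⟹ 9 + 6p = 14 + (-1)p ⟹ p = 5/7.
Alice indifferent between a1 and a2: q·0 + (1−q)·6 = q·8 + (1−q)·5 ⟹ 6 + (-6)q = 5 + 3q ⟹ q = 1/9.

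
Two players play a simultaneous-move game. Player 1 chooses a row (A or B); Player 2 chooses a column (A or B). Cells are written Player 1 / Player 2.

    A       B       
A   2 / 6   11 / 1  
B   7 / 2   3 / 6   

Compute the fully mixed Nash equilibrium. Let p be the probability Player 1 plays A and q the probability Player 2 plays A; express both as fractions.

p = 4/9, q = 8/13

Each player's mixing probability is pinned down by making the *other* player indifferent.
Player 2 indifferent between A and B: p·6 + (1−p)·2 = p·1 + (1−p)·6 ⟹ 2 + 4p = 6 + (-5)p ⟹ p = 4/9.
Player 1 indifferent between A and B: q·2 + (1−q)·11 = q·7 + (1−q)·3 ⟹ 11 + (-9)q = 3 + 4q ⟹ q = 8/13.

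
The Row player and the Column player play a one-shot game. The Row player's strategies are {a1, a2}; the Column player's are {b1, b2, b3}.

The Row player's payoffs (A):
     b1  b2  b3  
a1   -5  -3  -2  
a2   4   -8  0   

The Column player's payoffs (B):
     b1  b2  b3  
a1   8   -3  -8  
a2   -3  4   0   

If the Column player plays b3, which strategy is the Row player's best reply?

a2

With the Column player fixed at b3, the Row player's payoffs are: a1 → -2, a2 → 0.
The maximum is 0, achieved by a2.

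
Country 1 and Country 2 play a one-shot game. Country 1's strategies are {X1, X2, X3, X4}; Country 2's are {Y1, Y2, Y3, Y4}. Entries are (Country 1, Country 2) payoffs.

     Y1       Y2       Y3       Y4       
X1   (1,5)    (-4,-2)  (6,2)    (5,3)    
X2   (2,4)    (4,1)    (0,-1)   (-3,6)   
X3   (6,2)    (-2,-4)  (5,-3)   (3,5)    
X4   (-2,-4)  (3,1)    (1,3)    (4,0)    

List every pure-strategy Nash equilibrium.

There is no pure-strategy Nash equilibrium

Find each player's best response to every opponent strategy; NE are the intersections.
Country 1's best responses — vs Y1: X3 (payoff 6); vs Y2: X2 (payoff 4); vs Y3: X1 (payoff 6); vs Y4: X1 (payoff 5).
Country 2's best responses — vs X1: Y1 (payoff 5); vs X2: Y4 (payoff 6); vs X3: Y4 (payoff 5); vs X4: Y3 (payoff 3).
No cell has both players best-responding. For instance, Country 1's best reply to Y3 is X1, but against X1 Country 2 prefers Y1 over Y3.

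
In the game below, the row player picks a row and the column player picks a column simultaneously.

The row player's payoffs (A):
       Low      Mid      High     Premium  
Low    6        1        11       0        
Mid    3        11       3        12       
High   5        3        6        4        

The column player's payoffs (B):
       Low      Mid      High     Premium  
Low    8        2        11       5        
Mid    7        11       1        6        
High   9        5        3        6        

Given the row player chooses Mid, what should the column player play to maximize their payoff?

Mid

With the row player fixed at Mid, the column player's payoffs are: Low → 7, Mid → 11, High → 1, Premium → 6.
The maximum is 11, achieved by Mid.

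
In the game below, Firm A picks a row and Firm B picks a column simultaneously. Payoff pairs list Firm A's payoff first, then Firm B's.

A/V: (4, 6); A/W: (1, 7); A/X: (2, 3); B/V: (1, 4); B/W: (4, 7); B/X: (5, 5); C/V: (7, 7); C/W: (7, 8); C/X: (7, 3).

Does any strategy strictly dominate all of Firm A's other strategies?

C

Check whether one of Firm A's strategies beats all alternatives regardless of what the opponent does.
C strictly dominates: vs V: 7 > each of {4, 1}; vs W: 7 > each of {1, 4}; vs X: 7 > each of {2, 5}.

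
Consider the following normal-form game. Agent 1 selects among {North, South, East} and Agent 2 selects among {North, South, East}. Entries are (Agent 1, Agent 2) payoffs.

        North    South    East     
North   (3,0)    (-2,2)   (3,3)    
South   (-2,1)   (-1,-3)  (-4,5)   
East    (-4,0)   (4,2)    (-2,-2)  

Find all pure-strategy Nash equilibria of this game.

Find each player's best response to every opponent strategy; NE are the intersections.
Agent 1's best responses — vs North: North (payoff 3); vs South: East (payoff 4); vs East: North (payoff 3).
Agent 2's best responses — vs North: East (payoff 3); vs South: East (payoff 5); vs East: South (payoff 2).
Mutual best responses occur at (North, East) and (East, South); at each, neither player gains by switching.

(North, East) and (East, South)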